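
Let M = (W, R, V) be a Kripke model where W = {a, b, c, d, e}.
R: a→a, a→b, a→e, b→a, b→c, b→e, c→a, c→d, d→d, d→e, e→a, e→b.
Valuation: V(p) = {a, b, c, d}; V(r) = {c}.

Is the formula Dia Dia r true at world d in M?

At d: Dia Dia r requires Dia r at some successor in {d, e}.
  At d: Dia r is false.
  At e: Dia r is false.
So Dia Dia r is false at d.

No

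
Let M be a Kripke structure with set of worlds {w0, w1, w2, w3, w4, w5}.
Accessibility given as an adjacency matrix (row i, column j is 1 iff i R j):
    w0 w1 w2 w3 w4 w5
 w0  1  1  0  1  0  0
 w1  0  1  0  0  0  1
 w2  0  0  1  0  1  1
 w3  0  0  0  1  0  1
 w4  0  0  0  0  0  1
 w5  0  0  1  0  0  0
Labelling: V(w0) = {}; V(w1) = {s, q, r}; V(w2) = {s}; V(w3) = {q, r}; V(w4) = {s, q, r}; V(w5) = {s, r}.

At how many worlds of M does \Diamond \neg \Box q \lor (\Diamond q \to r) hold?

6

Let φ = \Diamond \neg \Box q \lor (\Diamond q \to r). Evaluate φ at each world:
  w0 (successors {w0, w1, w3}): φ is true.
  w1 (successors {w1, w5}): φ is true.
  w2 (successors {w2, w4, w5}): φ is true.
  w3 (successors {w3, w5}): φ is true.
  w4 (successors {w5}): φ is true.
  w5 (successors {w2}): φ is true.
For instance, at w3:
  At w3: \Diamond \neg \Box q is true, \Diamond q \to r is true, so \Diamond \neg \Box q \lor (\Diamond q \to r) is true.
    At w3: \Diamond \neg \Box q requires \neg \Box q at some successor in {w3, w5}.
      \neg \Box q holds at w3, so \Diamond \neg \Box q is true at w3.
    At w3: \Diamond q is true, r is true, so \Diamond q \to r is true.
      At w3: \Diamond q requires q at some successor in {w3, w5}.
        q holds at w3, so \Diamond q is true at w3.
Satisfying worlds: {w0, w1, w2, w3, w4, w5}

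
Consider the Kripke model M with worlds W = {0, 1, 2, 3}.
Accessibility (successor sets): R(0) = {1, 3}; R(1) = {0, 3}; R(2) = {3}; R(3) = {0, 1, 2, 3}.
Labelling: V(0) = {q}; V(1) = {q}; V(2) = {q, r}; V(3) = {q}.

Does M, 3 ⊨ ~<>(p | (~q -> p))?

No

Recall that <>ψ holds at a world iff ψ holds at some accessible world.
At 3: <>(p | (~q -> p)) is true, so ~<>(p | (~q -> p)) is false.
  At 3: <>(p | (~q -> p)) requires p | (~q -> p) at some successor in {0, 1, 2, 3}.
    p | (~q -> p) holds at 0, so <>(p | (~q -> p)) is true at 3.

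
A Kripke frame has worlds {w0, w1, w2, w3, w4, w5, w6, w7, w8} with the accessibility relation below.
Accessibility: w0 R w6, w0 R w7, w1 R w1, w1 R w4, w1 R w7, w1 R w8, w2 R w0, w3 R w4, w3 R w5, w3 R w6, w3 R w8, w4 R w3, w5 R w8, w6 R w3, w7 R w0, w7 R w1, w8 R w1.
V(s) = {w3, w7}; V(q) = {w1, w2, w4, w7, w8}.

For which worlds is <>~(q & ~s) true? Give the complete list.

w0, w1, w2, w3, w4, w6, w7

Let φ = <>~(q & ~s). Evaluate φ at each world:
  w0 (successors {w6, w7}): φ is true.
  w1 (successors {w1, w4, w7, w8}): φ is true.
  w2 (successors {w0}): φ is true.
  w3 (successors {w4, w5, w6, w8}): φ is true.
  w4 (successors {w3}): φ is true.
  w5 (successors {w8}): φ is false.
  w6 (successors {w3}): φ is true.
  w7 (successors {w0, w1}): φ is true.
  w8 (successors {w1}): φ is false.
For instance, at w8:
  At w8: <>~(q & ~s) requires ~(q & ~s) at some successor in {w1}.
    At w1: ~(q & ~s) is false.
  So <>~(q & ~s) is false at w8.
Satisfying worlds: {w0, w1, w2, w3, w4, w6, w7}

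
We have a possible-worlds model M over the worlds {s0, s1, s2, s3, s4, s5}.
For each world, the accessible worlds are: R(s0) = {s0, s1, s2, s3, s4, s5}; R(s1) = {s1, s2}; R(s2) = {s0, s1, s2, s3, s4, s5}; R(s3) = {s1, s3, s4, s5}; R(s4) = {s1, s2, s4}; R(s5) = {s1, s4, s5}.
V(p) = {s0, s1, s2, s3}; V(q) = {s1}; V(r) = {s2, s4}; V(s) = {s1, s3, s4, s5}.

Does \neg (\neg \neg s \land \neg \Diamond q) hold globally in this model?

Let φ = \neg (\neg \neg s \land \neg \Diamond q). Evaluate φ at each world:
  s0 (successors {s0, s1, s2, s3, s4, s5}): φ is true.
  s1 (successors {s1, s2}): φ is true.
  s2 (successors {s0, s1, s2, s3, s4, s5}): φ is true.
  s3 (successors {s1, s3, s4, s5}): φ is true.
  s4 (successors {s1, s2, s4}): φ is true.
  s5 (successors {s1, s4, s5}): φ is true.
For instance, at s3:
  At s3: \neg \neg s \land \neg \Diamond q is false, so \neg (\neg \neg s \land \neg \Diamond q) is true.
    At s3: \neg \neg s is true, \neg \Diamond q is false, so \neg \neg s \land \neg \Diamond q is false.
      At s3: \Diamond q is true, so \neg \Diamond q is false.

Yes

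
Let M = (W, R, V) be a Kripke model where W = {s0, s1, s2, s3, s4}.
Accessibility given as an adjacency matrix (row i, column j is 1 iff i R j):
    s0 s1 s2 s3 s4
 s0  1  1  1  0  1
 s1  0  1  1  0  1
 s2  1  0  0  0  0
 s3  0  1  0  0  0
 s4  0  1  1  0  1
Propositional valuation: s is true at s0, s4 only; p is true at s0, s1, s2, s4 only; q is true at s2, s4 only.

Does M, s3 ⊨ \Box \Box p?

At s3: \Box \Box p requires \Box p at every successor {s1}.
    At s1: \Box p requires p at every successor {s1, s2, s4}.
      At s1: p is true.
      At s2: p is true.
      At s4: p is true.
    So \Box p is true at s1.
So \Box \Box p is true at s3.

Yes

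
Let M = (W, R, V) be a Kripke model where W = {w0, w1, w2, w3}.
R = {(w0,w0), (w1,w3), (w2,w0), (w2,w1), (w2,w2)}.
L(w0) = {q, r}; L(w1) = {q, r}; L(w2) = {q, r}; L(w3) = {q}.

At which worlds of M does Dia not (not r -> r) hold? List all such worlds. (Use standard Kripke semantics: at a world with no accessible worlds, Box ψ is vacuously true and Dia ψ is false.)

w1

Let φ = Dia not (not r -> r). Evaluate φ at each world:
  w0 (successors {w0}): φ is false.
  w1 (successors {w3}): φ is true.
  w2 (successors {w0, w1, w2}): φ is false.
  w3 (successors ∅): φ is false.
For instance, at w1:
  At w1: Dia not (not r -> r) requires not (not r -> r) at some successor in {w3}.
    not (not r -> r) holds at w3, so Dia not (not r -> r) is true at w1.
Satisfying worlds: {w1}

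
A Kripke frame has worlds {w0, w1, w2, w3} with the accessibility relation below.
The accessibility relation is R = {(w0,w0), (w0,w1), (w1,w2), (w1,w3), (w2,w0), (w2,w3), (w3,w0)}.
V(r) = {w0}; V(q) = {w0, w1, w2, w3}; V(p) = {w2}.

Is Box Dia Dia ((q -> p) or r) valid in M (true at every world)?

Yes

Let φ = Box Dia Dia ((q -> p) or r). Evaluate φ at each world:
  w0 (successors {w0, w1}): φ is true.
  w1 (successors {w2, w3}): φ is true.
  w2 (successors {w0, w3}): φ is true.
  w3 (successors {w0}): φ is true.
For instance, at w1:
  At w1: Box Dia Dia ((q -> p) or r) requires Dia Dia ((q -> p) or r) at every successor {w2, w3}.
      At w2: Dia Dia ((q -> p) or r) requires Dia ((q -> p) or r) at some successor in {w0, w3}.
        Dia ((q -> p) or r) holds at w0, so Dia Dia ((q -> p) or r) is true at w2.
      At w3: Dia Dia ((q -> p) or r) requires Dia ((q -> p) or r) at some successor in {w0}.
        Dia ((q -> p) or r) holds at w0, so Dia Dia ((q -> p) or r) is true at w3.
  So Box Dia Dia ((q -> p) or r) is true at w1.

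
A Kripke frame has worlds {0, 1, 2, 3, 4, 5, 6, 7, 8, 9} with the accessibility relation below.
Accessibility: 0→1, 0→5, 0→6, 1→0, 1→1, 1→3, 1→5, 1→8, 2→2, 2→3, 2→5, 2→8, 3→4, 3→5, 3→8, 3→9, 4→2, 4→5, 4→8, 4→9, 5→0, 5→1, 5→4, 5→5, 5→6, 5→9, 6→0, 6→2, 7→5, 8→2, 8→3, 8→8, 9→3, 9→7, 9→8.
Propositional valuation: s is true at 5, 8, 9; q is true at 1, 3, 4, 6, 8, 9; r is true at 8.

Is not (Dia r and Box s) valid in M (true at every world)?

Let φ = not (Dia r and Box s). Evaluate φ at each world:
  0 (successors {1, 5, 6}): φ is true.
  1 (successors {0, 1, 3, 5, 8}): φ is true.
  2 (successors {2, 3, 5, 8}): φ is true.
  3 (successors {4, 5, 8, 9}): φ is true.
  4 (successors {2, 5, 8, 9}): φ is true.
  5 (successors {0, 1, 4, 5, 6, 9}): φ is true.
  6 (successors {0, 2}): φ is true.
  7 (successors {5}): φ is true.
  8 (successors {2, 3, 8}): φ is true.
  9 (successors {3, 7, 8}): φ is true.
For instance, at 4:
  At 4: Dia r and Box s is false, so not (Dia r and Box s) is true.
    At 4: Dia r is true, Box s is false, so Dia r and Box s is false.
      At 4: Dia r requires r at some successor in {2, 5, 8, 9}.
        r holds at 8, so Dia r is true at 4.
      At 4: Box s requires s at every successor {2, 5, 8, 9}.
        s fails at 2, so Box s is false at 4.

Yes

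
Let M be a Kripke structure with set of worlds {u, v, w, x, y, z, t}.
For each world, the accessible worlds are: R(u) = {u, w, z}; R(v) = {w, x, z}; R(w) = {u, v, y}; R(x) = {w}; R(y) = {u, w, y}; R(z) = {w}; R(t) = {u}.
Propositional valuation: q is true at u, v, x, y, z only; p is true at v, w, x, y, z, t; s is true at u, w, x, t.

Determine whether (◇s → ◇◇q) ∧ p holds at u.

At u: ◇s → ◇◇q is true, p is false, so (◇s → ◇◇q) ∧ p is false.
  At u: ◇s is true, ◇◇q is true, so ◇s → ◇◇q is true.
    At u: ◇s requires s at some successor in {u, w, z}.
      s holds at u, so ◇s is true at u.
    At u: ◇◇q requires ◇q at some successor in {u, w, z}.
      ◇q holds at u, so ◇◇q is true at u.

No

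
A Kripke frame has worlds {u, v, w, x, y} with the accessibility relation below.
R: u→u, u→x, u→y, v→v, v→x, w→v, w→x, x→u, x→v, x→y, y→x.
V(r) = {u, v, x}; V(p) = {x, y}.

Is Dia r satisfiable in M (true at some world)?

Let φ = Dia r. Evaluate φ at each world:
  u (successors {u, x, y}): φ is true.
  v (successors {v, x}): φ is true.
  w (successors {v, x}): φ is true.
  x (successors {u, v, y}): φ is true.
  y (successors {x}): φ is true.
Detail at u (witness):
  At u: Dia r requires r at some successor in {u, x, y}.
    r holds at u, so Dia r is true at u.

Yes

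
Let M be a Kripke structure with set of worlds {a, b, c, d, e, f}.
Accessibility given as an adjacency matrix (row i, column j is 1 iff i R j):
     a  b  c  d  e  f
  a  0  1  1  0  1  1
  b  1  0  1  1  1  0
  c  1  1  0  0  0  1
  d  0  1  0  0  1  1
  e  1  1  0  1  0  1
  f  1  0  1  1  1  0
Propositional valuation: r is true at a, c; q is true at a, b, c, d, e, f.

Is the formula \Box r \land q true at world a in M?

Recall that \Box ψ holds at a world iff ψ holds at every accessible world, and \Diamond ψ holds iff ψ holds at some accessible world.
At a: \Box r is false, q is true, so \Box r \land q is false.
  At a: \Box r requires r at every successor {b, c, e, f}.
    r fails at b, so \Box r is false at a.

No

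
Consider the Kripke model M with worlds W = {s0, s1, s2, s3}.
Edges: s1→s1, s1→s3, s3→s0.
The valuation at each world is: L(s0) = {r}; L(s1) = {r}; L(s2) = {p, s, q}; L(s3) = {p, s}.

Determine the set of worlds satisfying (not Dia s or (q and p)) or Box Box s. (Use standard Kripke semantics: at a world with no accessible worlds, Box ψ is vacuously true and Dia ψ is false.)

Recall that Box ψ holds at a world iff ψ holds at every accessible world, and Dia ψ holds iff ψ holds at some accessible world.
Let φ = (not Dia s or (q and p)) or Box Box s. Evaluate φ at each world:
  s0 (successors ∅): φ is true.
  s1 (successors {s1, s3}): φ is false.
  s2 (successors ∅): φ is true.
  s3 (successors {s0}): φ is true.
For instance, at s3:
  At s3: not Dia s or (q and p) is true, Box Box s is true, so (not Dia s or (q and p)) or Box Box s is true.
    At s3: not Dia s is true, q and p is false, so not Dia s or (q and p) is true.
      At s3: Dia s is false, so not Dia s is true.
    At s3: Box Box s requires Box s at every successor {s0}.
      At s0: Box s is true.
    So Box Box s is true at s3.
Satisfying worlds: {s0, s2, s3}

s0, s2, s3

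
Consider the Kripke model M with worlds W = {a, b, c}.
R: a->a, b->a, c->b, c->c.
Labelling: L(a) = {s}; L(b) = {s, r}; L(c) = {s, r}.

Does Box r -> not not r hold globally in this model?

Yes

Let φ = Box r -> not not r. Evaluate φ at each world:
  a (successors {a}): φ is true.
  b (successors {a}): φ is true.
  c (successors {b, c}): φ is true.
For instance, at c:
  At c: Box r is true, not not r is true, so Box r -> not not r is true.
    At c: Box r requires r at every successor {b, c}.
      At b: r is true.
      At c: r is true.
    So Box r is true at c.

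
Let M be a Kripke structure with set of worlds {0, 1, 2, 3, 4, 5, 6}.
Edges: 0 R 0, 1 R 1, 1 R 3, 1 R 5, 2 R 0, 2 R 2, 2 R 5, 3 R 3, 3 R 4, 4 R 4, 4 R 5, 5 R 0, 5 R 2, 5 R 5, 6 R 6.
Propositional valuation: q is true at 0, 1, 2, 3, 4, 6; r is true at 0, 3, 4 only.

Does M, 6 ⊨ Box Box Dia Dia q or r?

Yes

Recall that Box ψ holds at a world iff ψ holds at every accessible world, and Dia ψ holds iff ψ holds at some accessible world.
At 6: Box Box Dia Dia q is true, r is false, so Box Box Dia Dia q or r is true.
  At 6: Box Box Dia Dia q requires Box Dia Dia q at every successor {6}.
      At 6: Box Dia Dia q requires Dia Dia q at every successor {6}.
        At 6: Dia Dia q is true.
      So Box Dia Dia q is true at 6.
  So Box Box Dia Dia q is true at 6.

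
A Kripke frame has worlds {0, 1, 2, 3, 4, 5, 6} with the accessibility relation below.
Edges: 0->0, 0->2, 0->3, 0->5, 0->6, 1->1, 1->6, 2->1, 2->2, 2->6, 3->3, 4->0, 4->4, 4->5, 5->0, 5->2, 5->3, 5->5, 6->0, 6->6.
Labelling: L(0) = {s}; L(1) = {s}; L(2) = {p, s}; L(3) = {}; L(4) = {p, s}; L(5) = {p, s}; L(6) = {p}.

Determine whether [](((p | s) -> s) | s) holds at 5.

At 5: [](((p | s) -> s) | s) requires ((p | s) -> s) | s at every successor {0, 2, 3, 5}.
  At 0: ((p | s) -> s) | s is true.
  At 2: ((p | s) -> s) | s is true.
  At 3: ((p | s) -> s) | s is true.
  At 5: ((p | s) -> s) | s is true.
So [](((p | s) -> s) | s) is true at 5.

Yes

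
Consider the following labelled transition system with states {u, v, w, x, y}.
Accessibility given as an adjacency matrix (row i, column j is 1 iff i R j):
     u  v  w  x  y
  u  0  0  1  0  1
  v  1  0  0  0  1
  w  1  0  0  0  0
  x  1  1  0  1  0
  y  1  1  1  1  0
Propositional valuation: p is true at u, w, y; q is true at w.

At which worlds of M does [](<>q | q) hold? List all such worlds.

u, v, w

Let φ = [](<>q | q). Evaluate φ at each world:
  u (successors {w, y}): φ is true.
  v (successors {u, y}): φ is true.
  w (successors {u}): φ is true.
  x (successors {u, v, x}): φ is false.
  y (successors {u, v, w, x}): φ is false.
For instance, at w:
  At w: [](<>q | q) requires <>q | q at every successor {u}.
      At u: <>q is true, q is false, so <>q | q is true.
  So [](<>q | q) is true at w.
Satisfying worlds: {u, v, w}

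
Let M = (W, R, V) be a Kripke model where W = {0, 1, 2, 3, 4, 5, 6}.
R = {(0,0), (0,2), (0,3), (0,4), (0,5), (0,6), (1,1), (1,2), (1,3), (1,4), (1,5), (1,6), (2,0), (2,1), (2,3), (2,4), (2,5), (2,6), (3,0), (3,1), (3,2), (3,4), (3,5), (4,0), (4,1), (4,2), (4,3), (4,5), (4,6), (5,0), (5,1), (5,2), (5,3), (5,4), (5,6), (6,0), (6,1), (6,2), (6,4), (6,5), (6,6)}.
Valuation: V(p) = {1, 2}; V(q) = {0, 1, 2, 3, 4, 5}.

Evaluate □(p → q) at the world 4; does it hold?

At 4: □(p → q) requires p → q at every successor {0, 1, 2, 3, 5, 6}.
  At 0: p → q is true.
  At 1: p → q is true.
  At 2: p → q is true.
  At 3: p → q is true.
  At 5: p → q is true.
  At 6: p → q is true.
So □(p → q) is true at 4.

Yes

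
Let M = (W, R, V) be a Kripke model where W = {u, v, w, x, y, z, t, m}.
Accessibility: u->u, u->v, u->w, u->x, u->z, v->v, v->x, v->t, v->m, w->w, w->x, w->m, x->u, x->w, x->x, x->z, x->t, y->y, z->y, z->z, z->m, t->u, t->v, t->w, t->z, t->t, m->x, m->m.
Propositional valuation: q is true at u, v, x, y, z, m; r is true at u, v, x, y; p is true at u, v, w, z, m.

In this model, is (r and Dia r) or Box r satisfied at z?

At z: r and Dia r is false, Box r is false, so (r and Dia r) or Box r is false.
  At z: r is false, Dia r is true, so r and Dia r is false.
    At z: Dia r requires r at some successor in {y, z, m}.
      r holds at y, so Dia r is true at z.
  At z: Box r requires r at every successor {y, z, m}.
    r fails at z, so Box r is false at z.

No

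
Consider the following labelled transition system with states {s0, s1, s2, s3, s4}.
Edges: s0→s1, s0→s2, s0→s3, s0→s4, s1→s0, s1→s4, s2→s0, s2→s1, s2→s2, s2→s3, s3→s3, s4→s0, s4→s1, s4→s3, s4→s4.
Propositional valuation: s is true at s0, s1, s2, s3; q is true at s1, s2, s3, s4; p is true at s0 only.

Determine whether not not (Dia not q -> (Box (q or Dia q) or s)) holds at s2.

Recall that Box ψ holds at a world iff ψ holds at every accessible world, and Dia ψ holds iff ψ holds at some accessible world.
At s2: not (Dia not q -> (Box (q or Dia q) or s)) is false, so not not (Dia not q -> (Box (q or Dia q) or s)) is true.
  At s2: Dia not q -> (Box (q or Dia q) or s) is true, so not (Dia not q -> (Box (q or Dia q) or s)) is false.
    At s2: Dia not q is true, Box (q or Dia q) or s is true, so Dia not q -> (Box (q or Dia q) or s) is true.
      At s2: Dia not q requires not q at some successor in {s0, s1, s2, s3}.
        not q holds at s0, so Dia not q is true at s2.
      At s2: Box (q or Dia q) is true, s is true, so Box (q or Dia q) or s is true.

Yes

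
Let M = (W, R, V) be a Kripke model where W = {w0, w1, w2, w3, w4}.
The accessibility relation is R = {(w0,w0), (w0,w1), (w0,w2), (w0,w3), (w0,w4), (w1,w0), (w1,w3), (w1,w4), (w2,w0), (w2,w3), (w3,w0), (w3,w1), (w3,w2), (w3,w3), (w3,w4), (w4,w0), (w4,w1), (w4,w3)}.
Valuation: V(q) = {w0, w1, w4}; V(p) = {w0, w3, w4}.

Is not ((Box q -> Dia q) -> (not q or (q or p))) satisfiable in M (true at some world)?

No

Let φ = not ((Box q -> Dia q) -> (not q or (q or p))). Evaluate φ at each world:
  w0 (successors {w0, w1, w2, w3, w4}): φ is false.
  w1 (successors {w0, w3, w4}): φ is false.
  w2 (successors {w0, w3}): φ is false.
  w3 (successors {w0, w1, w2, w3, w4}): φ is false.
  w4 (successors {w0, w1, w3}): φ is false.
For instance, at w1:
  At w1: (Box q -> Dia q) -> (not q or (q or p)) is true, so not ((Box q -> Dia q) -> (not q or (q or p))) is false.
    At w1: Box q -> Dia q is true, not q or (q or p) is true, so (Box q -> Dia q) -> (not q or (q or p)) is true.
      At w1: Box q is false, Dia q is true, so Box q -> Dia q is true.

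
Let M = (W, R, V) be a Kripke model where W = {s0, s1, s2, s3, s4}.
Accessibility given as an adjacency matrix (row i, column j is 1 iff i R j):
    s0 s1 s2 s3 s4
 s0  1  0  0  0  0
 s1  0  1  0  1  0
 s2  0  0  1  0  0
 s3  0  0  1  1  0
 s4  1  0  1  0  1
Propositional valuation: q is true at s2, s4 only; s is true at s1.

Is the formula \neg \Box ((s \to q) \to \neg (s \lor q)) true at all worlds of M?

Let φ = \neg \Box ((s \to q) \to \neg (s \lor q)). Evaluate φ at each world:
  s0 (successors {s0}): φ is false.
  s1 (successors {s1, s3}): φ is false.
  s2 (successors {s2}): φ is true.
  s3 (successors {s2, s3}): φ is true.
  s4 (successors {s0, s2, s4}): φ is true.
Detail at s0 (counterexample):
  At s0: \Box ((s \to q) \to \neg (s \lor q)) is true, so \neg \Box ((s \to q) \to \neg (s \lor q)) is false.
    At s0: \Box ((s \to q) \to \neg (s \lor q)) requires (s \to q) \to \neg (s \lor q) at every successor {s0}.
      At s0: (s \to q) \to \neg (s \lor q) is true.
    So \Box ((s \to q) \to \neg (s \lor q)) is true at s0.

No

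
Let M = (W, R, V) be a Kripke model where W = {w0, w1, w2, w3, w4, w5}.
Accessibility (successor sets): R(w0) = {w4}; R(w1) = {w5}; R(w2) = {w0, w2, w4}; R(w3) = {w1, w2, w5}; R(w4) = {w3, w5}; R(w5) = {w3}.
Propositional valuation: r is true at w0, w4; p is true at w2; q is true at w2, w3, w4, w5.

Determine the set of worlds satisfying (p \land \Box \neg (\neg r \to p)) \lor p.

w2

Let φ = (p \land \Box \neg (\neg r \to p)) \lor p. Evaluate φ at each world:
  w0 (successors {w4}): φ is false.
  w1 (successors {w5}): φ is false.
  w2 (successors {w0, w2, w4}): φ is true.
  w3 (successors {w1, w2, w5}): φ is false.
  w4 (successors {w3, w5}): φ is false.
  w5 (successors {w3}): φ is false.
For instance, at w2:
  At w2: p \land \Box \neg (\neg r \to p) is false, p is true, so (p \land \Box \neg (\neg r \to p)) \lor p is true.
    At w2: p is true, \Box \neg (\neg r \to p) is false, so p \land \Box \neg (\neg r \to p) is false.
      At w2: \Box \neg (\neg r \to p) requires \neg (\neg r \to p) at every successor {w0, w2, w4}.
        \neg (\neg r \to p) fails at w0, so \Box \neg (\neg r \to p) is false at w2.
Satisfying worlds: {w2}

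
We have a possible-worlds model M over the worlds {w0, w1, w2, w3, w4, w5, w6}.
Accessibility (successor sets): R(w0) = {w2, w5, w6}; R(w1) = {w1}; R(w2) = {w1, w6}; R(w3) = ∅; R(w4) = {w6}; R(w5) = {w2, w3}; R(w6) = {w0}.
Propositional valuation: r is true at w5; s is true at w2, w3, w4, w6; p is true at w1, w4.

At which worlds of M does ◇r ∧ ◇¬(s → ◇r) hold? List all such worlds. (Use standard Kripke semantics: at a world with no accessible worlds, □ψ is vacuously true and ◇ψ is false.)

w0

Let φ = ◇r ∧ ◇¬(s → ◇r). Evaluate φ at each world:
  w0 (successors {w2, w5, w6}): φ is true.
  w1 (successors {w1}): φ is false.
  w2 (successors {w1, w6}): φ is false.
  w3 (successors ∅): φ is false.
  w4 (successors {w6}): φ is false.
  w5 (successors {w2, w3}): φ is false.
  w6 (successors {w0}): φ is false.
For instance, at w2:
  At w2: ◇r is false, ◇¬(s → ◇r) is true, so ◇r ∧ ◇¬(s → ◇r) is false.
    At w2: ◇r requires r at some successor in {w1, w6}.
      At w1: r is false.
      At w6: r is false.
    So ◇r is false at w2.
    At w2: ◇¬(s → ◇r) requires ¬(s → ◇r) at some successor in {w1, w6}.
      ¬(s → ◇r) holds at w6, so ◇¬(s → ◇r) is true at w2.
Satisfying worlds: {w0}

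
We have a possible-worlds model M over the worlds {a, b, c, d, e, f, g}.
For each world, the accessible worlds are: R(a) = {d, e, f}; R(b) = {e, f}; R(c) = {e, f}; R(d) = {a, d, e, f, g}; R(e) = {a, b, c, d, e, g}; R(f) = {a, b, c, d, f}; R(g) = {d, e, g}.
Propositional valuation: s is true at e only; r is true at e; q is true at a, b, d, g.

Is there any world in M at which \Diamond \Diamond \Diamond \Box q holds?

No

Recall that \Box ψ holds at a world iff ψ holds at every accessible world, and \Diamond ψ holds iff ψ holds at some accessible world.
Let φ = \Diamond \Diamond \Diamond \Box q. Evaluate φ at each world:
  a (successors {d, e, f}): φ is false.
  b (successors {e, f}): φ is false.
  c (successors {e, f}): φ is false.
  d (successors {a, d, e, f, g}): φ is false.
  e (successors {a, b, c, d, e, g}): φ is false.
  f (successors {a, b, c, d, f}): φ is false.
  g (successors {d, e, g}): φ is false.
For instance, at e:
  At e: \Diamond \Diamond \Diamond \Box q requires \Diamond \Diamond \Box q at some successor in {a, b, c, d, e, g}.
    At a: \Diamond \Diamond \Box q is false.
    At b: \Diamond \Diamond \Box q is false.
    At c: \Diamond \Diamond \Box q is false.
    At d: \Diamond \Diamond \Box q is false.
    At e: \Diamond \Diamond \Box q is false.
    At g: \Diamond \Diamond \Box q is false.
  So \Diamond \Diamond \Diamond \Box q is false at e.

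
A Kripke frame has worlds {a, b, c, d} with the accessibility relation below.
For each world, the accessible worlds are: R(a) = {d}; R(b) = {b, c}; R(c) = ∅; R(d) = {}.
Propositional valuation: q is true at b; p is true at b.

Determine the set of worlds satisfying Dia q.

Let φ = Dia q. Evaluate φ at each world:
  a (successors {d}): φ is false.
  b (successors {b, c}): φ is true.
  c (successors ∅): φ is false.
  d (successors ∅): φ is false.
For instance, at a:
  At a: Dia q requires q at some successor in {d}.
    At d: q is false.
  So Dia q is false at a.
Satisfying worlds: {b}

b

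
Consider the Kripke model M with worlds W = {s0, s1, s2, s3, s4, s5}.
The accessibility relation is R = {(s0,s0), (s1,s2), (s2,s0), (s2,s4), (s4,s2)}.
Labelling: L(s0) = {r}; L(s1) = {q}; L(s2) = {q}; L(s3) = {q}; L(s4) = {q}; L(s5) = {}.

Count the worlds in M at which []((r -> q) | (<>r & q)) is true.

Let φ = []((r -> q) | (<>r & q)). Evaluate φ at each world:
  s0 (successors {s0}): φ is false.
  s1 (successors {s2}): φ is true.
  s2 (successors {s0, s4}): φ is false.
  s3 (successors ∅): φ is true.
  s4 (successors {s2}): φ is true.
  s5 (successors ∅): φ is true.
For instance, at s0:
  At s0: []((r -> q) | (<>r & q)) requires (r -> q) | (<>r & q) at every successor {s0}.
    (r -> q) | (<>r & q) fails at s0, so []((r -> q) | (<>r & q)) is false at s0.
      At s0: r -> q is false, <>r & q is false, so (r -> q) | (<>r & q) is false.
Satisfying worlds: {s1, s3, s4, s5}

4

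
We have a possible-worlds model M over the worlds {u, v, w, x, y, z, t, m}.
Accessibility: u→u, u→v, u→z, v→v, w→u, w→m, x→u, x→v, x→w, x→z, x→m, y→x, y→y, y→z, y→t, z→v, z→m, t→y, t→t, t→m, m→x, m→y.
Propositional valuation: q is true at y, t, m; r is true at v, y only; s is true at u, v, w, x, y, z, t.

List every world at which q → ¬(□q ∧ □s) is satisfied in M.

u, v, w, x, y, z, t, m

Let φ = q → ¬(□q ∧ □s). Evaluate φ at each world:
  u (successors {u, v, z}): φ is true.
  v (successors {v}): φ is true.
  w (successors {u, m}): φ is true.
  x (successors {u, v, w, z, m}): φ is true.
  y (successors {x, y, z, t}): φ is true.
  z (successors {v, m}): φ is true.
  t (successors {y, t, m}): φ is true.
  m (successors {x, y}): φ is true.
For instance, at v:
  At v: q is false, ¬(□q ∧ □s) is true, so q → ¬(□q ∧ □s) is true.
    At v: □q ∧ □s is false, so ¬(□q ∧ □s) is true.
      At v: □q is false, □s is true, so □q ∧ □s is false.
Satisfying worlds: {u, v, w, x, y, z, t, m}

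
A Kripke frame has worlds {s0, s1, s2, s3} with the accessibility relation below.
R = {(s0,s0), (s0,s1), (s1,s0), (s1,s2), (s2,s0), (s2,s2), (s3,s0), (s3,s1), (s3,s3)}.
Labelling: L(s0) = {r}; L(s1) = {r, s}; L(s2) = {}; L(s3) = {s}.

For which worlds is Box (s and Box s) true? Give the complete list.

none

Recall that Box ψ holds at a world iff ψ holds at every accessible world, and Dia ψ holds iff ψ holds at some accessible world.
Let φ = Box (s and Box s). Evaluate φ at each world:
  s0 (successors {s0, s1}): φ is false.
  s1 (successors {s0, s2}): φ is false.
  s2 (successors {s0, s2}): φ is false.
  s3 (successors {s0, s1, s3}): φ is false.
For instance, at s3:
  At s3: Box (s and Box s) requires s and Box s at every successor {s0, s1, s3}.
    s and Box s fails at s0, so Box (s and Box s) is false at s3.
      At s0: s is false, Box s is false, so s and Box s is false.
Satisfying worlds: none.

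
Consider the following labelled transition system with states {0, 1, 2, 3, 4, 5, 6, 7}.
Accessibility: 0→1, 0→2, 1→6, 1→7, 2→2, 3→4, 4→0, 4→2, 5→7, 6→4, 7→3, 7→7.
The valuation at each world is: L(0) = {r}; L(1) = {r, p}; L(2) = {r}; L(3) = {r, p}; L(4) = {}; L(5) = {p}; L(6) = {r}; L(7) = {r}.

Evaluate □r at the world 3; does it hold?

No

At 3: □r requires r at every successor {4}.
  r fails at 4, so □r is false at 3.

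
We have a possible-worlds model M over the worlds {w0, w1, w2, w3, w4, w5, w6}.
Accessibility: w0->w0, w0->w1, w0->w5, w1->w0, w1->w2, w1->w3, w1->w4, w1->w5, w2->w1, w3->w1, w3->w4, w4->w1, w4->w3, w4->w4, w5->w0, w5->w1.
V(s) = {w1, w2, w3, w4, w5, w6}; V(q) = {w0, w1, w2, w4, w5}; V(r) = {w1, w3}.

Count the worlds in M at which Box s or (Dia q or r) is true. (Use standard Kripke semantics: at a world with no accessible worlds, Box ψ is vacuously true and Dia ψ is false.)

Recall that Box ψ holds at a world iff ψ holds at every accessible world, and Dia ψ holds iff ψ holds at some accessible world.
Let φ = Box s or (Dia q or r). Evaluate φ at each world:
  w0 (successors {w0, w1, w5}): φ is true.
  w1 (successors {w0, w2, w3, w4, w5}): φ is true.
  w2 (successors {w1}): φ is true.
  w3 (successors {w1, w4}): φ is true.
  w4 (successors {w1, w3, w4}): φ is true.
  w5 (successors {w0, w1}): φ is true.
  w6 (successors ∅): φ is true.
For instance, at w3:
  At w3: Box s is true, Dia q or r is true, so Box s or (Dia q or r) is true.
    At w3: Box s requires s at every successor {w1, w4}.
      At w1: s is true.
      At w4: s is true.
    So Box s is true at w3.
    At w3: Dia q is true, r is true, so Dia q or r is true.
      At w3: Dia q requires q at some successor in {w1, w4}.
        q holds at w1, so Dia q is true at w3.
Satisfying worlds: {w0, w1, w2, w3, w4, w5, w6}

7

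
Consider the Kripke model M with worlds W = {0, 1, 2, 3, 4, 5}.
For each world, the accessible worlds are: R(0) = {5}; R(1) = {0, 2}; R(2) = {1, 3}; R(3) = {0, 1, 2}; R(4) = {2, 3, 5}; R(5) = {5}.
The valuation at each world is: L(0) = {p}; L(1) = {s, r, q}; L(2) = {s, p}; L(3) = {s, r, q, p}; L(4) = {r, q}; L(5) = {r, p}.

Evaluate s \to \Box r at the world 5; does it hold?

At 5: s is false, \Box r is true, so s \to \Box r is true.
  At 5: \Box r requires r at every successor {5}.
    At 5: r is true.
  So \Box r is true at 5.

Yes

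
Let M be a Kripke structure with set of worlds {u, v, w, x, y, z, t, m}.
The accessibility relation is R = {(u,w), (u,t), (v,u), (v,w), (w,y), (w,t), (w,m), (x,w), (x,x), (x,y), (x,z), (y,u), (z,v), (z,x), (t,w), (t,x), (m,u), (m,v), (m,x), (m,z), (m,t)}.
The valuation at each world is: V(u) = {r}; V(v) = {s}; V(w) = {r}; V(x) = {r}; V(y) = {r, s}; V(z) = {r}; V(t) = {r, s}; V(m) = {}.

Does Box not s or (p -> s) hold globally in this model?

Yes

Let φ = Box not s or (p -> s). Evaluate φ at each world:
  u (successors {w, t}): φ is true.
  v (successors {u, w}): φ is true.
  w (successors {y, t, m}): φ is true.
  x (successors {w, x, y, z}): φ is true.
  y (successors {u}): φ is true.
  z (successors {v, x}): φ is true.
  t (successors {w, x}): φ is true.
  m (successors {u, v, x, z, t}): φ is true.
For instance, at t:
  At t: Box not s is true, p -> s is true, so Box not s or (p -> s) is true.
    At t: Box not s requires not s at every successor {w, x}.
      At w: not s is true.
      At x: not s is true.
    So Box not s is true at t.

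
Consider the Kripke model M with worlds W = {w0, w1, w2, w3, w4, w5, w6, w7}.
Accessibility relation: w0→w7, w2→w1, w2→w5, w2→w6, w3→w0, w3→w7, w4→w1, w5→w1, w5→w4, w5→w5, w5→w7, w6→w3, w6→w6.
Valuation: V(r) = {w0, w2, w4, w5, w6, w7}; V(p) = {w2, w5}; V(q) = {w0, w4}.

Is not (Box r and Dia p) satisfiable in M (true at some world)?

Recall that Box ψ holds at a world iff ψ holds at every accessible world, and Dia ψ holds iff ψ holds at some accessible world.
Let φ = not (Box r and Dia p). Evaluate φ at each world:
  w0 (successors {w7}): φ is true.
  w1 (successors ∅): φ is true.
  w2 (successors {w1, w5, w6}): φ is true.
  w3 (successors {w0, w7}): φ is true.
  w4 (successors {w1}): φ is true.
  w5 (successors {w1, w4, w5, w7}): φ is true.
  w6 (successors {w3, w6}): φ is true.
  w7 (successors ∅): φ is true.
Detail at w0 (witness):
  At w0: Box r and Dia p is false, so not (Box r and Dia p) is true.
    At w0: Box r is true, Dia p is false, so Box r and Dia p is false.
      At w0: Box r requires r at every successor {w7}.
        At w7: r is true.
      So Box r is true at w0.
      At w0: Dia p requires p at some successor in {w7}.
        At w7: p is false.
      So Dia p is false at w0.

Yes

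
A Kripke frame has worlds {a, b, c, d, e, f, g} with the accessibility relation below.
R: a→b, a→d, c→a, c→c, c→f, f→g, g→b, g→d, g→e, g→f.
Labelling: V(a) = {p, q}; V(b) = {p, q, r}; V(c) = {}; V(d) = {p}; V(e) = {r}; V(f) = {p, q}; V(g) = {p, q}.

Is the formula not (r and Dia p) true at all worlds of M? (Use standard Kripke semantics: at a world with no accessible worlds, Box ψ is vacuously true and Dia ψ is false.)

Let φ = not (r and Dia p). Evaluate φ at each world:
  a (successors {b, d}): φ is true.
  b (successors ∅): φ is true.
  c (successors {a, c, f}): φ is true.
  d (successors ∅): φ is true.
  e (successors ∅): φ is true.
  f (successors {g}): φ is true.
  g (successors {b, d, e, f}): φ is true.
For instance, at c:
  At c: r and Dia p is false, so not (r and Dia p) is true.
    At c: r is false, Dia p is true, so r and Dia p is false.
      At c: Dia p requires p at some successor in {a, c, f}.
        p holds at a, so Dia p is true at c.

Yes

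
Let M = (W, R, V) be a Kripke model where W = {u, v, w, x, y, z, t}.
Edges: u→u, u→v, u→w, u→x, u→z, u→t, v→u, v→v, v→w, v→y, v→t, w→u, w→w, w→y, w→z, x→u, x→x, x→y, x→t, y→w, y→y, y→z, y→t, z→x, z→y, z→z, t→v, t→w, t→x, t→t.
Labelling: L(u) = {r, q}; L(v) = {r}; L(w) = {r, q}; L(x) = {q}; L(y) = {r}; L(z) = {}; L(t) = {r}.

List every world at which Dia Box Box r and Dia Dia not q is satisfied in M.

none

Recall that Box ψ holds at a world iff ψ holds at every accessible world, and Dia ψ holds iff ψ holds at some accessible world.
Let φ = Dia Box Box r and Dia Dia not q. Evaluate φ at each world:
  u (successors {u, v, w, x, z, t}): φ is false.
  v (successors {u, v, w, y, t}): φ is false.
  w (successors {u, w, y, z}): φ is false.
  x (successors {u, x, y, t}): φ is false.
  y (successors {w, y, z, t}): φ is false.
  z (successors {x, y, z}): φ is false.
  t (successors {v, w, x, t}): φ is false.
For instance, at u:
  At u: Dia Box Box r is false, Dia Dia not q is true, so Dia Box Box r and Dia Dia not q is false.
    At u: Dia Box Box r requires Box Box r at some successor in {u, v, w, x, z, t}.
      At u: Box Box r is false.
      At v: Box Box r is false.
      At w: Box Box r is false.
      At x: Box Box r is false.
      At z: Box Box r is false.
      At t: Box Box r is false.
    So Dia Box Box r is false at u.
    At u: Dia Dia not q requires Dia not q at some successor in {u, v, w, x, z, t}.
      Dia not q holds at u, so Dia Dia not q is true at u.
Satisfying worlds: none.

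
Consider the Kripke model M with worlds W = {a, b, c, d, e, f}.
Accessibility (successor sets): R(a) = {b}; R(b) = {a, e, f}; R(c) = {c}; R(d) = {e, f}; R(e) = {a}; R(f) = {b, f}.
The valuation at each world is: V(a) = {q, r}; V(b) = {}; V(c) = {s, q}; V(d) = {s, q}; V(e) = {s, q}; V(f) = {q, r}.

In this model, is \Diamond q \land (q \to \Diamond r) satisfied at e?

Yes

At e: \Diamond q is true, q \to \Diamond r is true, so \Diamond q \land (q \to \Diamond r) is true.
  At e: \Diamond q requires q at some successor in {a}.
    q holds at a, so \Diamond q is true at e.
  At e: q is true, \Diamond r is true, so q \to \Diamond r is true.
    At e: \Diamond r requires r at some successor in {a}.
      r holds at a, so \Diamond r is true at e.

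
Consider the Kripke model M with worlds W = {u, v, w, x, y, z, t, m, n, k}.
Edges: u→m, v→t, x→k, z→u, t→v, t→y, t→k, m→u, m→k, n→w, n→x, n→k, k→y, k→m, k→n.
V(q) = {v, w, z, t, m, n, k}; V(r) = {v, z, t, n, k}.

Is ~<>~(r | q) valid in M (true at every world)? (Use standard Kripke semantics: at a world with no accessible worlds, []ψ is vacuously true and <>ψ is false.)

No

Recall that <>ψ holds at a world iff ψ holds at some accessible world.
Let φ = ~<>~(r | q). Evaluate φ at each world:
  u (successors {m}): φ is true.
  v (successors {t}): φ is true.
  w (successors ∅): φ is true.
  x (successors {k}): φ is true.
  y (successors ∅): φ is true.
  z (successors {u}): φ is false.
  t (successors {v, y, k}): φ is false.
  m (successors {u, k}): φ is false.
  n (successors {w, x, k}): φ is false.
  k (successors {y, m, n}): φ is false.
Detail at z (counterexample):
  At z: <>~(r | q) is true, so ~<>~(r | q) is false.
    At z: <>~(r | q) requires ~(r | q) at some successor in {u}.
      ~(r | q) holds at u, so <>~(r | q) is true at z.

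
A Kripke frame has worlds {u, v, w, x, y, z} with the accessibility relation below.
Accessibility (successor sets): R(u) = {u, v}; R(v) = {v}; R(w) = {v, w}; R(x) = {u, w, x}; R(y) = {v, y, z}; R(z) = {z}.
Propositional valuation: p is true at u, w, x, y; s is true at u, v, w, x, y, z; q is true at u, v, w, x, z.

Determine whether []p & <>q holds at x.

At x: []p is true, <>q is true, so []p & <>q is true.
  At x: []p requires p at every successor {u, w, x}.
    At u: p is true.
    At w: p is true.
    At x: p is true.
  So []p is true at x.
  At x: <>q requires q at some successor in {u, w, x}.
    q holds at u, so <>q is true at x.

Yes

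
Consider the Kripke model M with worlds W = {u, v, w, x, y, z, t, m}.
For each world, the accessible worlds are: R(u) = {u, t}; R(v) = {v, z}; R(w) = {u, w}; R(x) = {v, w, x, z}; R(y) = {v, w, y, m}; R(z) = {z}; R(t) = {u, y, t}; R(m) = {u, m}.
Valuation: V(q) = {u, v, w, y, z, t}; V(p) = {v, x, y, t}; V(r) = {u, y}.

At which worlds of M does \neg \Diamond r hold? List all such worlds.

v, x, z

Let φ = \neg \Diamond r. Evaluate φ at each world:
  u (successors {u, t}): φ is false.
  v (successors {v, z}): φ is true.
  w (successors {u, w}): φ is false.
  x (successors {v, w, x, z}): φ is true.
  y (successors {v, w, y, m}): φ is false.
  z (successors {z}): φ is true.
  t (successors {u, y, t}): φ is false.
  m (successors {u, m}): φ is false.
For instance, at m:
  At m: \Diamond r is true, so \neg \Diamond r is false.
    At m: \Diamond r requires r at some successor in {u, m}.
      r holds at u, so \Diamond r is true at m.
Satisfying worlds: {v, x, z}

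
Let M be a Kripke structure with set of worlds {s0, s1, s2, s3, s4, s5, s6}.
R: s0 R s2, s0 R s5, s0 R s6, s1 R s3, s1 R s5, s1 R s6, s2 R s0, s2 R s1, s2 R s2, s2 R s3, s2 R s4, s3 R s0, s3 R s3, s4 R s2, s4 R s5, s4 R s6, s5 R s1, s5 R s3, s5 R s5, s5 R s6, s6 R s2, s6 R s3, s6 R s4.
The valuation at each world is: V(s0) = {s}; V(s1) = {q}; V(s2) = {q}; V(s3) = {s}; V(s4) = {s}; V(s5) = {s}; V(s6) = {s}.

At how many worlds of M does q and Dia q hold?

Let φ = q and Dia q. Evaluate φ at each world:
  s0 (successors {s2, s5, s6}): φ is false.
  s1 (successors {s3, s5, s6}): φ is false.
  s2 (successors {s0, s1, s2, s3, s4}): φ is true.
  s3 (successors {s0, s3}): φ is false.
  s4 (successors {s2, s5, s6}): φ is false.
  s5 (successors {s1, s3, s5, s6}): φ is false.
  s6 (successors {s2, s3, s4}): φ is false.
For instance, at s1:
  At s1: q is true, Dia q is false, so q and Dia q is false.
    At s1: Dia q requires q at some successor in {s3, s5, s6}.
      At s3: q is false.
      At s5: q is false.
      At s6: q is false.
    So Dia q is false at s1.
Satisfying worlds: {s2}

1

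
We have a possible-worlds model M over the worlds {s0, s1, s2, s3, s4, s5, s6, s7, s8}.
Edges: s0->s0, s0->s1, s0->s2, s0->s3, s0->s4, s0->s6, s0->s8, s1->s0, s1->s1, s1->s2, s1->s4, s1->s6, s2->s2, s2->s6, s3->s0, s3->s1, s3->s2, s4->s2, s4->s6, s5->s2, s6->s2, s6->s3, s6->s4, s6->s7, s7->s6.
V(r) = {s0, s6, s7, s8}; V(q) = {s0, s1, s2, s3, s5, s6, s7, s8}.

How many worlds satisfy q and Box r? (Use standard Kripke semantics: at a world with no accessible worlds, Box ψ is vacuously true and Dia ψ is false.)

2

Recall that Box ψ holds at a world iff ψ holds at every accessible world, and Dia ψ holds iff ψ holds at some accessible world.
Let φ = q and Box r. Evaluate φ at each world:
  s0 (successors {s0, s1, s2, s3, s4, s6, s8}): φ is false.
  s1 (successors {s0, s1, s2, s4, s6}): φ is false.
  s2 (successors {s2, s6}): φ is false.
  s3 (successors {s0, s1, s2}): φ is false.
  s4 (successors {s2, s6}): φ is false.
  s5 (successors {s2}): φ is false.
  s6 (successors {s2, s3, s4, s7}): φ is false.
  s7 (successors {s6}): φ is true.
  s8 (successors ∅): φ is true.
For instance, at s7:
  At s7: q is true, Box r is true, so q and Box r is true.
    At s7: Box r requires r at every successor {s6}.
      At s6: r is true.
    So Box r is true at s7.
Satisfying worlds: {s7, s8}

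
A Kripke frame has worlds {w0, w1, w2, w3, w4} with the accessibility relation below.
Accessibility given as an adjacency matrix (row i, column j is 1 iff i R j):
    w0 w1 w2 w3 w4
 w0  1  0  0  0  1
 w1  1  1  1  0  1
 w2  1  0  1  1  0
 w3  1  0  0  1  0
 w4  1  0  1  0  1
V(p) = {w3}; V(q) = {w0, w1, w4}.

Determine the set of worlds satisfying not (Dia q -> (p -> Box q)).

w3

Let φ = not (Dia q -> (p -> Box q)). Evaluate φ at each world:
  w0 (successors {w0, w4}): φ is false.
  w1 (successors {w0, w1, w2, w4}): φ is false.
  w2 (successors {w0, w2, w3}): φ is false.
  w3 (successors {w0, w3}): φ is true.
  w4 (successors {w0, w2, w4}): φ is false.
For instance, at w2:
  At w2: Dia q -> (p -> Box q) is true, so not (Dia q -> (p -> Box q)) is false.
    At w2: Dia q is true, p -> Box q is true, so Dia q -> (p -> Box q) is true.
      At w2: Dia q requires q at some successor in {w0, w2, w3}.
        q holds at w0, so Dia q is true at w2.
      At w2: p is false, Box q is false, so p -> Box q is true.
Satisfying worlds: {w3}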